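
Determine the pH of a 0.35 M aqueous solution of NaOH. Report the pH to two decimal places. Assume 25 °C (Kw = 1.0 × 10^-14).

pH = 13.54

NaOH is a strong base; [OH-] = 0.35 M.
pOH = -log(0.35) = 0.46
pH = 14.00 - 0.46 = 13.54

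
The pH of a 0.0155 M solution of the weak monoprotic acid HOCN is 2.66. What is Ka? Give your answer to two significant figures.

[H+] = 10^(-2.66) = 2.19 × 10^-3 M
At equilibrium [HA] = 0.0155 − 2.19 × 10^-3 = 1.33 × 10^-2 M
Ka = [H+][A-]/[HA] = (2.19 × 10^-3)² / 1.33 × 10^-2 = 3.6 × 10^-4

Ka = 3.6 × 10^-4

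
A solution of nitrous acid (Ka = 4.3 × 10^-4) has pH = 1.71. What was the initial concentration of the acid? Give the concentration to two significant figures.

[H+] = 10^(-1.71) = 1.95 × 10^-2 M = x
Ka = x²/(C₀ − x) ⇒ C₀ = x + x²/Ka
C₀ = 1.95 × 10^-2 + (1.95 × 10^-2)²/(4.3 × 10^-4) = 9.04 × 10^-1 M

C₀ = 9.0 × 10^-1 M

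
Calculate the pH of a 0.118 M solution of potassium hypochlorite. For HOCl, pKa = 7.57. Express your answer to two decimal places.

OCl- is the conjugate base of the weak acid HOCl.
Ka = 10^(−7.57) = 2.69 × 10^-8
Kb = Kw/Ka = 1.0×10^-14 / 2.69 × 10^-8 = 3.72 × 10^-7
From the ICE table, Kb = [OH-]²/(0.118 − [OH-]) = 3.72 × 10^-7.
Assume [OH-] ≪ 0.118: [OH-] ≈ √(3.72 × 10^-7 × 0.118) = 2.10 × 10^-4 M
([OH-]/C₀ = 0.18% < 5%, so the approximation holds.)
pOH = 3.68, so pH = 14.00 − pOH = 10.32

pH = 10.32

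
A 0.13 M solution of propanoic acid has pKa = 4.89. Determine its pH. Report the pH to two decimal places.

pH = 2.89

CH3CH2COOH ⇌ CH3CH2COO- + H+
Ka = 10^(−4.89) = 1.29 × 10^-5
From the ICE table, Ka = [H+]²/(0.13 − [H+]) = 1.29 × 10^-5.
Assume [H+] ≪ 0.13: [H+] ≈ √(1.29 × 10^-5 × 0.13) = 1.29 × 10^-3 M
([H+]/C₀ = 1% < 5%, so the approximation holds.)
pH = −log[H+] = −log(1.29 × 10^-3) = 2.89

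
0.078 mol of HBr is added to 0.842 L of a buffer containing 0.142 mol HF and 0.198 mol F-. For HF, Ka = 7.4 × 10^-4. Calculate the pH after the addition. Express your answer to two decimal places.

Added H+ converts F- to HF: HF → 0.22 mol, F- → 0.12 mol.
pKa = −log(7.4 × 10^-4) = 3.131
Henderson–Hasselbalch with mole ratio 0.12/0.22: pH = 3.131 + (-0.263)

pH = 2.87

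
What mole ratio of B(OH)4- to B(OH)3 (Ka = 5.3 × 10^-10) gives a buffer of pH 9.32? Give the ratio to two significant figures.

pKa = -log(5.3 × 10^-10) = 9.276
pH = pKa + log(r) ⇒ log(r) = 9.32 − 9.276 = +0.044
r = [B(OH)4-]/[B(OH)3] = 10^(+0.044) = 1.11

ratio = 1.1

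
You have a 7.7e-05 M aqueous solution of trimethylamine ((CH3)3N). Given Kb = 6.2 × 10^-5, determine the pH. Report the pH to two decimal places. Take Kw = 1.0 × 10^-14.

(CH3)3N + H2O ⇌ (CH3)3NH+ + OH-
Kb = [OH-]²/(7.7e-05 − [OH-]) = 6.2 × 10^-5
[OH-] is not negligible relative to C₀; solve [OH-]² + 6.2e-05·[OH-] − 4.77e-09 = 0.
[OH-] = (−Kb + √(Kb² + 4·Kb·C₀))/2 = 4.47 × 10^-5 M
pOH = 4.35, so pH = 14.00 − pOH = 9.65

pH = 9.65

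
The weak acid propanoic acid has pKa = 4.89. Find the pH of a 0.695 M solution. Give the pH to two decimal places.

pH = 2.52

CH3CH2COOH ⇌ CH3CH2COO- + H+
Ka = 10^(−4.89) = 1.29 × 10^-5
From the ICE table, Ka = [H+]²/(0.695 − [H+]) = 1.29 × 10^-5.
Assume [H+] ≪ 0.695: [H+] ≈ √(1.29 × 10^-5 × 0.695) = 2.99 × 10^-3 M
Check: 0.43% ionized — well under 5%, approximation valid.
pH = −log(2.99 × 10^-3) = 2.52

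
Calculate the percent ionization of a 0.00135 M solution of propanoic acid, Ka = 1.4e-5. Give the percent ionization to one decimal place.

CH3CH2COOH ⇌ CH3CH2COO- + H+; let x = [H+] at equilibrium.
Solve x² + 1.4e-05x − 1.89e-08 = 0 → x = 1.31 × 10^-4 M
% ionization = x/C₀ × 100% = 1.31 × 10^-4/0.00135 × 100% = 9.7%

9.7%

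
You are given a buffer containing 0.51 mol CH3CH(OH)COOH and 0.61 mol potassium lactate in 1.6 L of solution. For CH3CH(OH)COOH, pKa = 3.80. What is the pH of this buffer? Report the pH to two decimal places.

Using pH = pKa + log([base]/[acid]) with [base]/[acid] = 0.61/0.51:
pH = 3.80 + (+0.078) = 3.88

pH = 3.88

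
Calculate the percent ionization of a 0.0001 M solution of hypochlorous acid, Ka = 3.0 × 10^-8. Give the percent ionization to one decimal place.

1.7%

HOCl ⇌ OCl- + H+; let x = [H+] at equilibrium.
x ≈ √(Ka·C₀) = √(3.0 × 10^-8 × 0.0001) = 1.73 × 10^-6 M
% ionization = x/C₀ × 100% = 1.73 × 10^-6/0.0001 × 100% = 1.7%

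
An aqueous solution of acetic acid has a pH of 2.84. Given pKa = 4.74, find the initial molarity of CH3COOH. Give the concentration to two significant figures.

[H+] = 10^(-2.84) = 1.45 × 10^-3 M = x
Ka = 10^(−4.74) = 1.82 × 10^-5
Ka = x²/(C₀ − x) ⇒ C₀ = x + x²/Ka
C₀ = 1.45 × 10^-3 + (1.45 × 10^-3)²/(1.82 × 10^-5) = 1.17 × 10^-1 M

C₀ = 1.2 × 10^-1 M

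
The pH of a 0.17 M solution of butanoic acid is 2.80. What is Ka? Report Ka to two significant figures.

Ka = 1.5 × 10^-5

[H+] = 10^(-2.80) = 1.58 × 10^-3 M
At equilibrium [HA] = 0.17 − 1.58 × 10^-3 = 1.68 × 10^-1 M
Ka = [H+][A-]/[HA] = (1.58 × 10^-3)² / 1.68 × 10^-1 = 1.5 × 10^-5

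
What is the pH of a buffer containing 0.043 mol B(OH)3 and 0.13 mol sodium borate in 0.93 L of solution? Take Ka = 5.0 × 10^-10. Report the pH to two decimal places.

pH = 9.78

pKa = −log(5.0 × 10^-10) = 9.301
Henderson–Hasselbalch: pH = pKa + log([B(OH)4-]/[B(OH)3]) = 9.301 + log(0.13/0.043)
pH = 9.301 + (+0.480) = 9.78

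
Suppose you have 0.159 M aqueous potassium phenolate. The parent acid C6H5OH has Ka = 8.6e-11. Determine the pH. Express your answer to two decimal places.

pH = 11.63

C6H5O- is the conjugate base of the weak acid C6H5OH.
Kb = Kw/Ka = 1.0×10^-14 / 8.6 × 10^-11 = 1.16 × 10^-4
From the ICE table, Kb = x²/(0.159 − x) = 1.16 × 10^-4.
Since Kb ≪ C₀, x ≈ √(Kb·C₀) = 4.29 × 10^-3 M.
Check: 2.7% ionized — well under 5%, approximation valid.
pOH = −log(4.29 × 10^-3) = 2.37; pH = 14.00 − 2.37 = 11.63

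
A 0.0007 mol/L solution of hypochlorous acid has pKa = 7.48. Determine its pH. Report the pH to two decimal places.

pH = 5.32

HOCl ⇌ OCl- + H+
Ka = 10^(−7.48) = 3.31 × 10^-8
Let x = [H+] at equilibrium. Ka = x²/(0.0007 − x).
Assume x ≪ 0.0007: x ≈ √(3.31 × 10^-8 × 0.0007) = 4.81 × 10^-6 M
Check: 0.69% ionized — well under 5%, approximation valid.
pH = −log(4.81 × 10^-6) = 5.32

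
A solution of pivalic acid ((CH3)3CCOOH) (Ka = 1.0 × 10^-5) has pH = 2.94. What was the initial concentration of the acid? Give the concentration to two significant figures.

C₀ = 1.3 × 10^-1 M

[H+] = 10^(-2.94) = 1.15 × 10^-3 M = x
Ka = x²/(C₀ − x) ⇒ C₀ = x + x²/Ka
C₀ = 1.15 × 10^-3 + (1.15 × 10^-3)²/(1.0 × 10^-5) = 1.33 × 10^-1 M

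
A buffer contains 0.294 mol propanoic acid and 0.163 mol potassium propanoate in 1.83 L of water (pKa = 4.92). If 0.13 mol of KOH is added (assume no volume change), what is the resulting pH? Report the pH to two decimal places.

After neutralization: n(CH3CH2COOH) = 0.164 mol, n(CH3CH2COO-) = 0.293 mol.
Henderson–Hasselbalch with mole ratio 0.293/0.164: pH = 4.92 + (+0.252)

pH = 5.17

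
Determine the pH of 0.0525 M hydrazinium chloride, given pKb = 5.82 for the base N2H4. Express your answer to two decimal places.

N2H5+ is the conjugate acid of the weak base N2H4.
Kb = 10^(−5.82) = 1.51 × 10^-6
Ka = Kw/Kb = 1.0×10^-14 / 1.51 × 10^-6 = 6.62 × 10^-9
From the ICE table, Ka = [H+]²/(0.0525 − [H+]) = 6.62 × 10^-9.
Neglecting [H+] in the denominator: [H+] = √(6.62 × 10^-9 × 0.0525) = 1.86 × 10^-5 M
([H+]/C₀ = 0.036% < 5%, so the approximation holds.)
pH = −log(1.86 × 10^-5) = 4.73

pH = 4.73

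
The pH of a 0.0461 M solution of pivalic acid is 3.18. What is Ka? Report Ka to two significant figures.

[H+] = 10^(-3.18) = 6.61 × 10^-4 M
At equilibrium [HA] = 0.0461 − 6.61 × 10^-4 = 4.54 × 10^-2 M
Ka = [H+][A-]/[HA] = (6.61 × 10^-4)² / 4.54 × 10^-2 = 9.6 × 10^-6

Ka = 9.6 × 10^-6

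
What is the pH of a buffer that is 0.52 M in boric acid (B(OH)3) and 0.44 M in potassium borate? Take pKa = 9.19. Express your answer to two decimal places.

Henderson–Hasselbalch: pH = pKa + log([B(OH)4-]/[B(OH)3]) = 9.19 + log(0.44/0.52)
pH = 9.19 + (-0.073) = 9.12

pH = 9.12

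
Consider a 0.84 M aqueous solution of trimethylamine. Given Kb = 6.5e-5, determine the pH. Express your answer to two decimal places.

pH = 11.87

(CH3)3N + H2O ⇌ (CH3)3NH+ + OH-
From the ICE table, Kb = [OH-]²/(0.84 − [OH-]) = 6.5 × 10^-5.
Assume [OH-] ≪ 0.84: [OH-] ≈ √(6.5 × 10^-5 × 0.84) = 7.39 × 10^-3 M
([OH-]/C₀ = 0.88% < 5%, so the approximation holds.)
pOH = −log(7.39 × 10^-3) = 2.13; pH = 14.00 − 2.13 = 11.87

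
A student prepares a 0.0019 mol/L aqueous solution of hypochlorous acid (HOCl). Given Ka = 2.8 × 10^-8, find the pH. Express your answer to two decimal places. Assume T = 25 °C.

pH = 5.14

HOCl ⇌ OCl- + H+
Let x = [H+] at equilibrium. Ka = x²/(0.0019 − x).
Since Ka ≪ C₀, x ≈ √(Ka·C₀) = 7.29 × 10^-6 M.
(x/C₀ = 0.38% < 5%, so the approximation holds.)
pH = −log(7.29 × 10^-6) = 5.14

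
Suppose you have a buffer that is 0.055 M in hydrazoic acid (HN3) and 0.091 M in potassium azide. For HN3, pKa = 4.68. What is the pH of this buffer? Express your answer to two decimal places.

pH = 4.90

Henderson–Hasselbalch: pH = pKa + log([N3-]/[HN3]) = 4.68 + log(0.091/0.055)
pH = 4.68 + (+0.219) = 4.90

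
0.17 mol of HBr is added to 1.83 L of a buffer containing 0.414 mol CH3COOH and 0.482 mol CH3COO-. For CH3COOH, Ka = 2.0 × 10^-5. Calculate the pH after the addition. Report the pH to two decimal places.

pH = 4.43

After neutralization: n(CH3COOH) = 0.584 mol, n(CH3COO-) = 0.312 mol.
pKa = −log(2.0 × 10^-5) = 4.699
Henderson–Hasselbalch with mole ratio 0.312/0.584: pH = 4.699 + (-0.272)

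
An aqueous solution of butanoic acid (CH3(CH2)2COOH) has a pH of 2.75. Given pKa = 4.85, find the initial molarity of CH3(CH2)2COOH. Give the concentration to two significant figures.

C₀ = 2.3 × 10^-1 M

[H+] = 10^(-2.75) = 1.78 × 10^-3 M = x
Ka = 10^(−4.85) = 1.41 × 10^-5
Ka = x²/(C₀ − x) ⇒ C₀ = x + x²/Ka
C₀ = 1.78 × 10^-3 + (1.78 × 10^-3)²/(1.41 × 10^-5) = 2.26 × 10^-1 M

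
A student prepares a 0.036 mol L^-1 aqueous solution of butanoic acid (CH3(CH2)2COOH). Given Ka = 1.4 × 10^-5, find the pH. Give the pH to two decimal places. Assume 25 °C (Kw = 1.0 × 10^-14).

CH3(CH2)2COOH ⇌ CH3(CH2)2COO- + H+
Ka = [H+]²/(0.036 − [H+]) = 1.4 × 10^-5
Neglecting [H+] in the denominator: [H+] = √(1.4 × 10^-5 × 0.036) = 7.10 × 10^-4 M
Check: 2% ionized — well under 5%, approximation valid.
pH = −log(7.10 × 10^-4) = 3.15

pH = 3.15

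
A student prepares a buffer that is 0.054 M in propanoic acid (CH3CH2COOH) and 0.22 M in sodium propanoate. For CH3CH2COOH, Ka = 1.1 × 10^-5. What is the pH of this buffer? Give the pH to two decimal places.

pH = 5.57

pKa = −log(1.1 × 10^-5) = 4.959
pH = pKa + log([A⁻]/[HA]) = 4.959 + log(0.22/0.054)
pH = 4.959 + (+0.610) = 5.57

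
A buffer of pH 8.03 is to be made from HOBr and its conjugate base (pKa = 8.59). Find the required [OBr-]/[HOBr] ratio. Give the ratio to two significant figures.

ratio = 0.28

pH = pKa + log(r) ⇒ log(r) = 8.03 − 8.59 = -0.56
r = [OBr-]/[HOBr] = 10^(-0.56) = 0.275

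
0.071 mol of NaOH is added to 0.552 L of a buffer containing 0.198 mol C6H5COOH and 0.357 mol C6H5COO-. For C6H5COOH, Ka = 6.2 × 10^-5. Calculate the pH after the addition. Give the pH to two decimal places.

pH = 4.74

OH- converts C6H5COOH to C6H5COO-: C6H5COOH → 0.127 mol, C6H5COO- → 0.428 mol.
pKa = −log(6.2 × 10^-5) = 4.208
Henderson–Hasselbalch with mole ratio 0.428/0.127: pH = 4.208 + (+0.528)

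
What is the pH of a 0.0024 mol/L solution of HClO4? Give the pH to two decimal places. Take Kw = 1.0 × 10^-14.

HClO4 is a strong acid and dissociates completely, so [H+] = 0.0024 M.
pH = -log(0.0024) = 2.62

pH = 2.62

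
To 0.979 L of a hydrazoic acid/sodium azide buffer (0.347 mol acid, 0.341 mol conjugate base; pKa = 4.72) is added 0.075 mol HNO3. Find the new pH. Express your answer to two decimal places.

Added H+ converts N3- to HN3: HN3 → 0.422 mol, N3- → 0.266 mol.
Henderson–Hasselbalch with mole ratio 0.266/0.422: pH = 4.72 + (-0.200)

pH = 4.52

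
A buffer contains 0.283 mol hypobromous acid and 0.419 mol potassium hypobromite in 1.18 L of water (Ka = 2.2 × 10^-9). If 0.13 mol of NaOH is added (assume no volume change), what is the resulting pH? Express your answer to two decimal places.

pH = 9.21

After neutralization: n(HOBr) = 0.153 mol, n(OBr-) = 0.549 mol.
pKa = −log(2.2 × 10^-9) = 8.658
pH = pKa + log(n_OBr-/n_HOBr) = 8.658 + log(0.549/0.153) = 8.658 + (+0.555)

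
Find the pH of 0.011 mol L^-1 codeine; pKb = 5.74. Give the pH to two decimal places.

C18H21NO3 + H2O ⇌ C18H22NO3+ + OH-
Kb = 10^(−5.74) = 1.82 × 10^-6
From the ICE table, Kb = x²/(0.011 − x) = 1.82 × 10^-6.
Assume x ≪ 0.011: x ≈ √(1.82 × 10^-6 × 0.011) = 1.41 × 10^-4 M
pOH = 3.85, so pH = 14.00 − pOH = 10.15

pH = 10.15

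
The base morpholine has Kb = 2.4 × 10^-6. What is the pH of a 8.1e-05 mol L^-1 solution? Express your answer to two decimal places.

C4H8ONH + H2O ⇌ C4H8ONH2+ + OH-
Kb = [OH-]²/(8.1e-05 − [OH-]) = 2.4 × 10^-6
The 5% rule fails; solving [OH-]² + Kb·[OH-] − Kb·C₀ = 0 exactly:
[OH-] = [−2.4e-06 + √(2.4e-06² + 7.78e-10)]/2 = 1.28 × 10^-5 M
pOH = 4.89, so pH = 14.00 − pOH = 9.11

pH = 9.11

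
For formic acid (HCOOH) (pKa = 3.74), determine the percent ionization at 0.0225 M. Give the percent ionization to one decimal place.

HCOOH ⇌ HCOO- + H+; let x = [H+] at equilibrium.
Ka = 10^(−3.74) = 1.82 × 10^-4
Ka = x²/(C₀ − x); solving the quadratic gives x = 1.93 × 10^-3 M.
Fraction ionized = 1.93 × 10^-3 / 0.0225 = 0.0858 → 8.6%

8.6%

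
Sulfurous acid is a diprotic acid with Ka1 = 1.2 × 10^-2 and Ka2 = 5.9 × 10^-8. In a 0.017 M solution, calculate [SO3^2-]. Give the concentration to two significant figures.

First ionization gives [H+] ≈ [HSO3-] = 9.49 × 10^-3 M.
Second step: Ka2 = [H+][SO3^2-]/[HSO3-] ≈ [SO3^2-] (since [H+] ≈ [HSO3-]).
So [SO3^2-] ≈ Ka2.

5.9 × 10^-8 M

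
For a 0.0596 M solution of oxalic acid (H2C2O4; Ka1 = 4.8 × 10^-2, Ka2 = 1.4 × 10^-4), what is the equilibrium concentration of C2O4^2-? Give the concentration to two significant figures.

First ionization gives [H+] ≈ [HC2O4-] = 3.46 × 10^-2 M.
Second step: Ka2 = [H+][C2O4^2-]/[HC2O4-] ≈ [C2O4^2-] (since [H+] ≈ [HC2O4-]).
So [C2O4^2-] ≈ Ka2.

1.4 × 10^-4 M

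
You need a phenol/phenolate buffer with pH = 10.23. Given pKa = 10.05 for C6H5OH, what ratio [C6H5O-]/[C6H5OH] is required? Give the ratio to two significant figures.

ratio = 1.5

pH = pKa + log(r) ⇒ log(r) = 10.23 − 10.05 = +0.18
r = [C6H5O-]/[C6H5OH] = 10^(+0.18) = 1.51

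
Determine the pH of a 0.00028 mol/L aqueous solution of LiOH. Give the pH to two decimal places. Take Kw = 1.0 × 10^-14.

pH = 10.45

LiOH is a strong base; [OH-] = 0.00028 M.
pOH = -log(0.00028) = 3.55
pH = 14.00 - 3.55 = 10.45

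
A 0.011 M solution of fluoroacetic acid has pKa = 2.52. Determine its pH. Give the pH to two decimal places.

FCH2COOH ⇌ FCH2COO- + H+
Ka = 10^(−2.52) = 3.02 × 10^-3
Ka = x²/(0.011 − x) = 3.02 × 10^-3
Here C₀/Ka ≈ 3.64, so the small-x approximation fails. Use the quadratic:
x = (−Ka + √(Ka² + 4·Ka·C₀))/2 = 4.45 × 10^-3 M
pH = −log(4.45 × 10^-3) = 2.35

pH = 2.35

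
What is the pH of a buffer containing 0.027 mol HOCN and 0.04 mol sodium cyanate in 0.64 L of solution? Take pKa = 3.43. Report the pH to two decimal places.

pH = 3.60

Using pH = pKa + log([base]/[acid]) with [base]/[acid] = 0.04/0.027:
pH = 3.43 + (+0.171) = 3.60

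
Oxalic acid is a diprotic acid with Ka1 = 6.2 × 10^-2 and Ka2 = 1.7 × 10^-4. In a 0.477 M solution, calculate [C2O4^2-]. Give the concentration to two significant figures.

First ionization gives [H+] ≈ [HC2O4-] = 1.44 × 10^-1 M.
Second step: Ka2 = [H+][C2O4^2-]/[HC2O4-] ≈ [C2O4^2-] (since [H+] ≈ [HC2O4-]).
So [C2O4^2-] ≈ Ka2.

1.7 × 10^-4 M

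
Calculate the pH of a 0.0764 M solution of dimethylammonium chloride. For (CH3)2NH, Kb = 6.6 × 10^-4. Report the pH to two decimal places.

(CH3)2NH2+ is the conjugate acid of the weak base (CH3)2NH.
Ka = Kw/Kb = 1.0×10^-14 / 6.6 × 10^-4 = 1.52 × 10^-11
Ka = [H+]²/(0.0764 − [H+]) = 1.52 × 10^-11
Since Ka ≪ C₀, [H+] ≈ √(Ka·C₀) = 1.08 × 10^-6 M.
pH = −log[H+] = −log(1.08 × 10^-6) = 5.97

pH = 5.97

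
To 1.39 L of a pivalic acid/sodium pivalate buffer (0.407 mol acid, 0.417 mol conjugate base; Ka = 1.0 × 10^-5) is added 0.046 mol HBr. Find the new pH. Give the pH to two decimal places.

pH = 4.91

After neutralization: n((CH3)3CCOOH) = 0.453 mol, n((CH3)3CCOO-) = 0.371 mol.
pKa = −log(1.0 × 10^-5) = 5.000
Henderson–Hasselbalch with mole ratio 0.371/0.453: pH = 5.000 + (-0.087)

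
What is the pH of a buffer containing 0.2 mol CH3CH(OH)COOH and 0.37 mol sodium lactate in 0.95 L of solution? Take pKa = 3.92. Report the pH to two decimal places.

pH = pKa + log([A⁻]/[HA]) = 3.92 + log(0.37/0.2)
pH = 3.92 + (+0.267) = 4.19

pH = 4.19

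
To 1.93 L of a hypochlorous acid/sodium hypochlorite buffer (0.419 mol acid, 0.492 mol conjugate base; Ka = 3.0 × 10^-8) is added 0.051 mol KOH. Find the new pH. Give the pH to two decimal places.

After neutralization: n(HOCl) = 0.368 mol, n(OCl-) = 0.543 mol.
pKa = −log(3.0 × 10^-8) = 7.523
pH = pKa + log([A⁻]/[HA]) = 7.523 + log(0.543/0.368) = 7.523 +0.169

pH = 7.69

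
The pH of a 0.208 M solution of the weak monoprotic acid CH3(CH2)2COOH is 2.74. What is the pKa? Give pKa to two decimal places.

pKa = 4.79

[H+] = 10^(-2.74) = 1.82 × 10^-3 M
At equilibrium [HA] = 0.208 − 1.82 × 10^-3 = 2.06 × 10^-1 M
Ka = [H+][A-]/[HA] = (1.82 × 10^-3)² / 2.06 × 10^-1 = 1.61 × 10^-5
pKa = -log(1.61 × 10^-5) = 4.79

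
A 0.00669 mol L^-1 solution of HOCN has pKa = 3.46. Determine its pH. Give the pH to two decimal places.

HOCN ⇌ OCN- + H+
Ka = 10^(−3.46) = 3.47 × 10^-4
Let x = [H+] at equilibrium. Ka = x²/(0.00669 − x).
x is not negligible relative to C₀; solve x² + 0.000347·x − 2.32e-06 = 0.
x = [−0.000347 + √(0.000347² + 9.29e-06)]/2 = 1.36 × 10^-3 M
pH = −log[H+] = −log(1.36 × 10^-3) = 2.87

pH = 2.87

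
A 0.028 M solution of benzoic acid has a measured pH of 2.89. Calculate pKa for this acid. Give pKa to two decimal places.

pKa = 4.21

[H+] = 10^(-2.89) = 1.29 × 10^-3 M
At equilibrium [HA] = 0.028 − 1.29 × 10^-3 = 2.67 × 10^-2 M
Ka = [H+][A-]/[HA] = (1.29 × 10^-3)² / 2.67 × 10^-2 = 6.23 × 10^-5
pKa = -log(6.23 × 10^-5) = 4.21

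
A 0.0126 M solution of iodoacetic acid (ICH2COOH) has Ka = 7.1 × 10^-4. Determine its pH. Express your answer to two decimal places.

pH = 2.58

ICH2COOH ⇌ ICH2COO- + H+
From the ICE table, Ka = x²/(0.0126 − x) = 7.1 × 10^-4.
x is not negligible relative to C₀; solve x² + 0.00071·x − 8.95e-06 = 0.
x = (−Ka + √(Ka² + 4·Ka·C₀))/2 = 2.66 × 10^-3 M
pH = −log[H+] = −log(2.66 × 10^-3) = 2.58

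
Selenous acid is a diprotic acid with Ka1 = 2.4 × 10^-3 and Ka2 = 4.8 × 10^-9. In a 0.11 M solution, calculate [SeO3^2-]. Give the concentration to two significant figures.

4.8 × 10^-9 M

First ionization gives [H+] ≈ [HSeO3-] = 1.51 × 10^-2 M.
Second step: Ka2 = [H+][SeO3^2-]/[HSeO3-] ≈ [SeO3^2-] (since [H+] ≈ [HSeO3-]).
So [SeO3^2-] ≈ Ka2.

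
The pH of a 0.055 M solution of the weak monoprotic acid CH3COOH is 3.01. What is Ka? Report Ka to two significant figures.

Ka = 1.8 × 10^-5

[H+] = 10^(-3.01) = 9.77 × 10^-4 M
At equilibrium [HA] = 0.055 − 9.77 × 10^-4 = 5.40 × 10^-2 M
Ka = [H+][A-]/[HA] = (9.77 × 10^-4)² / 5.40 × 10^-2 = 1.8 × 10^-5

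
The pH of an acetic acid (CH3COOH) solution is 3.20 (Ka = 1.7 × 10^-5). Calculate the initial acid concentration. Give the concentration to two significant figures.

[H+] = 10^(-3.20) = 6.31 × 10^-4 M = x
Ka = x²/(C₀ − x) ⇒ C₀ = x + x²/Ka
C₀ = 6.31 × 10^-4 + (6.31 × 10^-4)²/(1.7 × 10^-5) = 2.41 × 10^-2 M

C₀ = 2.4 × 10^-2 M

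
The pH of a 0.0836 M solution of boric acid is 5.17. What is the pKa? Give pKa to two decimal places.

pKa = 9.26

[H+] = 10^(-5.17) = 6.76 × 10^-6 M
At equilibrium [HA] = 0.0836 − 6.76 × 10^-6 = 8.36 × 10^-2 M
Ka = [H+][A-]/[HA] = (6.76 × 10^-6)² / 8.36 × 10^-2 = 5.47 × 10^-10
pKa = -log(5.47 × 10^-10) = 9.26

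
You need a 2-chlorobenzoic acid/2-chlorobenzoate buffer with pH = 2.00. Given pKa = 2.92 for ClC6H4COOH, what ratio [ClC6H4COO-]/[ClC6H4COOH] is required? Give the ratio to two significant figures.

ratio = 0.12

pH = pKa + log(r) ⇒ log(r) = 2.00 − 2.92 = -0.92
r = [ClC6H4COO-]/[ClC6H4COOH] = 10^(-0.92) = 0.12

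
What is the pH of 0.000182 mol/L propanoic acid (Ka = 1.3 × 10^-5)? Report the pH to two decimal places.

CH3CH2COOH ⇌ CH3CH2COO- + H+
Ka = [H+]²/(0.000182 − [H+]) = 1.3 × 10^-5
[H+] is not negligible relative to C₀; solve [H+]² + 1.3e-05·[H+] − 2.37e-09 = 0.
[H+] = [−1.3e-05 + √(1.3e-05² + 9.46e-09)]/2 = 4.26 × 10^-5 M
pH = −log(4.26 × 10^-5) = 4.37

pH = 4.37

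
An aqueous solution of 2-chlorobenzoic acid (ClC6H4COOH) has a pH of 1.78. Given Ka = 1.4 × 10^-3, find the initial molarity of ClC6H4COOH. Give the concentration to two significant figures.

[H+] = 10^(-1.78) = 1.66 × 10^-2 M = x
Ka = x²/(C₀ − x) ⇒ C₀ = x + x²/Ka
C₀ = 1.66 × 10^-2 + (1.66 × 10^-2)²/(1.4 × 10^-3) = 2.13 × 10^-1 M

C₀ = 2.1 × 10^-1 M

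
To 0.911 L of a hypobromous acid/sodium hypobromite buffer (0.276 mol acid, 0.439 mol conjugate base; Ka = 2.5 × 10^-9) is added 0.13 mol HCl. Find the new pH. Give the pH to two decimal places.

pH = 8.48

Added H+ converts OBr- to HOBr: HOBr → 0.406 mol, OBr- → 0.309 mol.
pKa = −log(2.5 × 10^-9) = 8.602
pH = pKa + log([A⁻]/[HA]) = 8.602 + log(0.309/0.406) = 8.602 -0.119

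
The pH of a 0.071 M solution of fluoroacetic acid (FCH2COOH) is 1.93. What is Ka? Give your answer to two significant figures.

[H+] = 10^(-1.93) = 1.17 × 10^-2 M
At equilibrium [HA] = 0.071 − 1.17 × 10^-2 = 5.93 × 10^-2 M
Ka = [H+][A-]/[HA] = (1.17 × 10^-2)² / 5.93 × 10^-2 = 2.3 × 10^-3

Ka = 2.3 × 10^-3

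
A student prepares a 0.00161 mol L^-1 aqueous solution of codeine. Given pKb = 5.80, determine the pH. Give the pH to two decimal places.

C18H21NO3 + H2O ⇌ C18H22NO3+ + OH-
Kb = 10^(−5.80) = 1.58 × 10^-6
From the ICE table, Kb = [OH-]²/(0.00161 − [OH-]) = 1.58 × 10^-6.
Assume [OH-] ≪ 0.00161: [OH-] ≈ √(1.58 × 10^-6 × 0.00161) = 5.04 × 10^-5 M
Check: 3.1% ionized — well under 5%, approximation valid.
pOH = 4.30, so pH = 14.00 − pOH = 9.70

pH = 9.70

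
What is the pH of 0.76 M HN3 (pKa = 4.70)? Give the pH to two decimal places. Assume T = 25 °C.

pH = 2.41

HN3 ⇌ N3- + H+
Ka = 10^(−4.70) = 2.00 × 10^-5
Ka = [H+]²/(0.76 − [H+]) = 2.00 × 10^-5
Neglecting [H+] in the denominator: [H+] = √(2.00 × 10^-5 × 0.76) = 3.90 × 10^-3 M
Check: 0.51% ionized — well under 5%, approximation valid.
pH = −log(3.90 × 10^-3) = 2.41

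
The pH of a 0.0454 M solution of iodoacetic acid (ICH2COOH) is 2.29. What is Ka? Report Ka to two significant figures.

Ka = 6.5 × 10^-4

[H+] = 10^(-2.29) = 5.13 × 10^-3 M
At equilibrium [HA] = 0.0454 − 5.13 × 10^-3 = 4.03 × 10^-2 M
Ka = [H+][A-]/[HA] = (5.13 × 10^-3)² / 4.03 × 10^-2 = 6.5 × 10^-4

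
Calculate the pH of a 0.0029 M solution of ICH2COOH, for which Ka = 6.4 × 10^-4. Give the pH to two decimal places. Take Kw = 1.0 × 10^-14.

pH = 2.97

ICH2COOH ⇌ ICH2COO- + H+
Let x = [H+] at equilibrium. Ka = x²/(0.0029 − x).
The 5% rule fails; solving x² + Ka·x − Ka·C₀ = 0 exactly:
x = (−Ka + √(Ka² + 4·Ka·C₀))/2 = 1.08 × 10^-3 M
pH = −log[H+] = −log(1.08 × 10^-3) = 2.97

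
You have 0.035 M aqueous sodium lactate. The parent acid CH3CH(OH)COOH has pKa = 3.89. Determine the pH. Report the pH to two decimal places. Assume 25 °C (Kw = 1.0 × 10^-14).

pH = 8.22

CH3CH(OH)COO- is the conjugate base of the weak acid CH3CH(OH)COOH.
Ka = 10^(−3.89) = 1.29 × 10^-4
Kb = Kw/Ka = 1.0×10^-14 / 1.29 × 10^-4 = 7.75 × 10^-11
Kb = x²/(0.035 − x) = 7.75 × 10^-11
Since Kb ≪ C₀, x ≈ √(Kb·C₀) = 1.65 × 10^-6 M.
Check: 0.0047% ionized — well under 5%, approximation valid.
pOH = −log(1.65 × 10^-6) = 5.78; pH = 14.00 − 5.78 = 8.22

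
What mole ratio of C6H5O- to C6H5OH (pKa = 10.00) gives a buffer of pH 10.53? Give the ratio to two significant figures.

pH = pKa + log(r) ⇒ log(r) = 10.53 − 10.00 = +0.53
r = [C6H5O-]/[C6H5OH] = 10^(+0.53) = 3.39

ratio = 3.4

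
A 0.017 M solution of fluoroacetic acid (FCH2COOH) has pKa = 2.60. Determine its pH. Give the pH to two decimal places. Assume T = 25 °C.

pH = 2.27

FCH2COOH ⇌ FCH2COO- + H+
Ka = 10^(−2.60) = 2.51 × 10^-3
Ka = [H+]²/(0.017 − [H+]) = 2.51 × 10^-3
Here C₀/Ka ≈ 6.77, so the small-[H+] approximation fails. Use the quadratic:
[H+] = (−Ka + √(Ka² + 4·Ka·C₀))/2 = 5.40 × 10^-3 M
pH = −log[H+] = −log(5.40 × 10^-3) = 2.27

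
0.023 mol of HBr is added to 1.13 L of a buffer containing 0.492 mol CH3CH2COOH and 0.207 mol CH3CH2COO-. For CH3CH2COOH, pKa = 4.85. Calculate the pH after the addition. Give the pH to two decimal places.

After neutralization: n(CH3CH2COOH) = 0.515 mol, n(CH3CH2COO-) = 0.184 mol.
pH = pKa + log([A⁻]/[HA]) = 4.85 + log(0.184/0.515) = 4.85 -0.447

pH = 4.40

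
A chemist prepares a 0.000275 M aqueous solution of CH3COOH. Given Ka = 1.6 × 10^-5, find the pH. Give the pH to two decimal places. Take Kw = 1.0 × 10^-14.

CH3COOH ⇌ CH3COO- + H+
Ka = x²/(0.000275 − x) = 1.6 × 10^-5
x is not negligible relative to C₀; solve x² + 1.6e-05·x − 4.4e-09 = 0.
x = (−Ka + √(Ka² + 4·Ka·C₀))/2 = 5.88 × 10^-5 M
pH = −log(5.88 × 10^-5) = 4.23

pH = 4.23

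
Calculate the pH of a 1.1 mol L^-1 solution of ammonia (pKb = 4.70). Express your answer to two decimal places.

NH3 + H2O ⇌ NH4+ + OH-
Kb = 10^(−4.70) = 2.00 × 10^-5
From the ICE table, Kb = [OH-]²/(1.1 − [OH-]) = 2.00 × 10^-5.
Neglecting [OH-] in the denominator: [OH-] = √(2.00 × 10^-5 × 1.1) = 4.69 × 10^-3 M
Check: 0.43% ionized — well under 5%, approximation valid.
pOH = 2.33, so pH = 14.00 − pOH = 11.67

pH = 11.67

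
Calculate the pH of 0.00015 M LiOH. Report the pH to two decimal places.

pH = 10.18

LiOH is a strong base; [OH-] = 0.00015 M.
pOH = -log(0.00015) = 3.82
pH = 14.00 - 3.82 = 10.18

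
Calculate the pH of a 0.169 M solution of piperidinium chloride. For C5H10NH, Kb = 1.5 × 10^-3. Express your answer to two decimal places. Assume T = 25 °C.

C5H10NH2+ is the conjugate acid of the weak base C5H10NH.
Ka = Kw/Kb = 1.0×10^-14 / 1.5 × 10^-3 = 6.67 × 10^-12
Ka = [H+]²/(0.169 − [H+]) = 6.67 × 10^-12
Assume [H+] ≪ 0.169: [H+] ≈ √(6.67 × 10^-12 × 0.169) = 1.06 × 10^-6 M
pH = −log(1.06 × 10^-6) = 5.97

pH = 5.97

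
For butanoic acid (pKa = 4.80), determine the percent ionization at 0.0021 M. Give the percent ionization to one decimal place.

CH3(CH2)2COOH ⇌ CH3(CH2)2COO- + H+; let x = [H+] at equilibrium.
Ka = 10^(−4.80) = 1.58 × 10^-5
Solve x² + 1.58e-05x − 3.32e-08 = 0 → x = 1.74 × 10^-4 M
% ionization = x/C₀ × 100% = 1.74 × 10^-4/0.0021 × 100% = 8.3%

8.3%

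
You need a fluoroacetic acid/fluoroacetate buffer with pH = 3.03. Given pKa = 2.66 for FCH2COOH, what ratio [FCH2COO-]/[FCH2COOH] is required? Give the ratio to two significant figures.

pH = pKa + log(r) ⇒ log(r) = 3.03 − 2.66 = +0.37
r = [FCH2COO-]/[FCH2COOH] = 10^(+0.37) = 2.34

ratio = 2.3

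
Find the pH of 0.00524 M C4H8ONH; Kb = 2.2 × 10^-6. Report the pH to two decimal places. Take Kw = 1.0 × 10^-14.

pH = 10.03

C4H8ONH + H2O ⇌ C4H8ONH2+ + OH-
Let x = [OH-] at equilibrium. Kb = x²/(0.00524 − x).
Assume x ≪ 0.00524: x ≈ √(2.2 × 10^-6 × 0.00524) = 1.07 × 10^-4 M
pOH = 3.97, so pH = 14.00 − pOH = 10.03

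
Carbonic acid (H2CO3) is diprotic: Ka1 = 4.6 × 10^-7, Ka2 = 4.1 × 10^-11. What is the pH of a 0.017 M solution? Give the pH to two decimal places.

Since Ka1 ≫ Ka2, the first ionization dominates [H+].
Ka1 = x²/(0.017 − x) = 4.6 × 10^-7
x ≈ √(4.6 × 10^-7 × 0.017) = 8.84 × 10^-5 M
pH = −log(8.84 × 10^-5) = 4.05

pH = 4.05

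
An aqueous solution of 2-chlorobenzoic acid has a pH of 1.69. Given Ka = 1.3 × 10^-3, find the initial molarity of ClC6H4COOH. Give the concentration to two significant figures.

[H+] = 10^(-1.69) = 2.04 × 10^-2 M = x
Ka = x²/(C₀ − x) ⇒ C₀ = x + x²/Ka
C₀ = 2.04 × 10^-2 + (2.04 × 10^-2)²/(1.3 × 10^-3) = 3.41 × 10^-1 M

C₀ = 3.4 × 10^-1 M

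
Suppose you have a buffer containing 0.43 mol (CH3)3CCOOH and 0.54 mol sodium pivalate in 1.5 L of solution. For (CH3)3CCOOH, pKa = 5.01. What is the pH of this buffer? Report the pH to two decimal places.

Using pH = pKa + log([base]/[acid]) with [base]/[acid] = 0.54/0.43:
pH = 5.01 + (+0.099) = 5.11

pH = 5.11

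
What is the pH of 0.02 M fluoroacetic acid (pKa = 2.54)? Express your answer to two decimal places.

FCH2COOH ⇌ FCH2COO- + H+
Ka = 10^(−2.54) = 2.88 × 10^-3
Ka = x²/(0.02 − x) = 2.88 × 10^-3
The 5% rule fails; solving x² + Ka·x − Ka·C₀ = 0 exactly:
x = [−0.00288 + √(0.00288² + 0.00023)]/2 = 6.28 × 10^-3 M
pH = −log[H+] = −log(6.28 × 10^-3) = 2.20

pH = 2.20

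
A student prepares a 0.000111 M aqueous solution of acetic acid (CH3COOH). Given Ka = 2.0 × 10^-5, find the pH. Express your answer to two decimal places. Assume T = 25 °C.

CH3COOH ⇌ CH3COO- + H+
Let x = [H+] at equilibrium. Ka = x²/(0.000111 − x).
Here C₀/Ka ≈ 5.55, so the small-x approximation fails. Use the quadratic:
x = (−Ka + √(Ka² + 4·Ka·C₀))/2 = 3.82 × 10^-5 M
pH = −log[H+] = −log(3.82 × 10^-5) = 4.42

pH = 4.42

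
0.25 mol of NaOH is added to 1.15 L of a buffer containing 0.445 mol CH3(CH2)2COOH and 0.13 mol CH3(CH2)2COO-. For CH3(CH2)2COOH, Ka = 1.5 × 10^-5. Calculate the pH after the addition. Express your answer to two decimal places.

After neutralization: n(CH3(CH2)2COOH) = 0.195 mol, n(CH3(CH2)2COO-) = 0.38 mol.
pKa = −log(1.5 × 10^-5) = 4.824
pH = pKa + log(n_CH3(CH2)2COO-/n_CH3(CH2)2COOH) = 4.824 + log(0.38/0.195) = 4.824 + (+0.290)

pH = 5.11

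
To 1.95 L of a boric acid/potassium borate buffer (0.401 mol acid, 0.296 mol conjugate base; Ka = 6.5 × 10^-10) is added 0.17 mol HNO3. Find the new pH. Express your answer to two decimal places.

After neutralization: n(B(OH)3) = 0.571 mol, n(B(OH)4-) = 0.126 mol.
pKa = −log(6.5 × 10^-10) = 9.187
pH = pKa + log(n_B(OH)4-/n_B(OH)3) = 9.187 + log(0.126/0.571) = 9.187 + (-0.656)

pH = 8.53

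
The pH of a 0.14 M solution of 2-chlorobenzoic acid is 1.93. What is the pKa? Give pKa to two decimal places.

[H+] = 10^(-1.93) = 1.17 × 10^-2 M
At equilibrium [HA] = 0.14 − 1.17 × 10^-2 = 1.28 × 10^-1 M
Ka = [H+][A-]/[HA] = (1.17 × 10^-2)² / 1.28 × 10^-1 = 1.07 × 10^-3
pKa = -log(1.07 × 10^-3) = 2.97

pKa = 2.97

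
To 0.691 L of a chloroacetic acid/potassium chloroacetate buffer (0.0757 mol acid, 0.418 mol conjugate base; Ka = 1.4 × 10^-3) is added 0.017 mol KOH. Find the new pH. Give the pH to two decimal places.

OH- converts ClCH2COOH to ClCH2COO-: ClCH2COOH → 0.0587 mol, ClCH2COO- → 0.435 mol.
pKa = −log(1.4 × 10^-3) = 2.854
Henderson–Hasselbalch with mole ratio 0.435/0.0587: pH = 2.854 + (+0.870)

pH = 3.72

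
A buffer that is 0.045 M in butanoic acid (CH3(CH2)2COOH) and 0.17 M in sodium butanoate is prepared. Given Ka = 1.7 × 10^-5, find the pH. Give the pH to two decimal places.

pKa = −log(1.7 × 10^-5) = 4.770
Henderson–Hasselbalch: pH = pKa + log([CH3(CH2)2COO-]/[CH3(CH2)2COOH]) = 4.770 + log(0.17/0.045)
pH = 4.770 + (+0.577) = 5.35

pH = 5.35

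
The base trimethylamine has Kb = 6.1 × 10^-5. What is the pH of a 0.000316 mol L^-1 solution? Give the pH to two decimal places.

pH = 10.05

(CH3)3N + H2O ⇌ (CH3)3NH+ + OH-
Let x = [OH-] at equilibrium. Kb = x²/(0.000316 − x).
Here C₀/Kb ≈ 5.18, so the small-x approximation fails. Use the quadratic:
x = (−Kb + √(Kb² + 4·Kb·C₀))/2 = 1.12 × 10^-4 M
pOH = 3.95, so pH = 14.00 − pOH = 10.05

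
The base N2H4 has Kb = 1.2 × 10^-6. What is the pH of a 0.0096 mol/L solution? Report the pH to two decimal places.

N2H4 + H2O ⇌ N2H5+ + OH-
From the ICE table, Kb = x²/(0.0096 − x) = 1.2 × 10^-6.
Assume x ≪ 0.0096: x ≈ √(1.2 × 10^-6 × 0.0096) = 1.07 × 10^-4 M
(x/C₀ = 1.1% < 5%, so the approximation holds.)
pOH = 3.97, so pH = 14.00 − pOH = 10.03

pH = 10.03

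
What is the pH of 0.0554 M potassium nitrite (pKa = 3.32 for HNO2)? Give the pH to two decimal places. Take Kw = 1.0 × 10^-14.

pH = 8.03

NO2- is the conjugate base of the weak acid HNO2.
Ka = 10^(−3.32) = 4.79 × 10^-4
Kb = Kw/Ka = 1.0×10^-14 / 4.79 × 10^-4 = 2.09 × 10^-11
Let x = [OH-] at equilibrium. Kb = x²/(0.0554 − x).
Neglecting x in the denominator: x = √(2.09 × 10^-11 × 0.0554) = 1.08 × 10^-6 M
pOH = −log(1.08 × 10^-6) = 5.97; pH = 14.00 − 5.97 = 8.03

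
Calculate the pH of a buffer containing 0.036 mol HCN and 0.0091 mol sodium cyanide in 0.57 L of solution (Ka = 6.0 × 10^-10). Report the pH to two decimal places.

pH = 8.62

pKa = −log(6.0 × 10^-10) = 9.222
Using pH = pKa + log([base]/[acid]) with [base]/[acid] = 0.0091/0.036:
pH = 9.222 + (-0.597) = 8.62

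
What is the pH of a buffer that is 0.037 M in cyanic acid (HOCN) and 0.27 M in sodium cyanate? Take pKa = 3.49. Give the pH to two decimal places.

pH = 4.35

Henderson–Hasselbalch: pH = pKa + log([OCN-]/[HOCN]) = 3.49 + log(0.27/0.037)
pH = 3.49 + (+0.863) = 4.35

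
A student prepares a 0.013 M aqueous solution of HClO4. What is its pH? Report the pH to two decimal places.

pH = 1.89

HClO4 is a strong acid and dissociates completely, so [H+] = 0.013 M.
pH = -log(0.013) = 1.89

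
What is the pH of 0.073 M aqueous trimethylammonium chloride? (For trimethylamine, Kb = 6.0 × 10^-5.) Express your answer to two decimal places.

pH = 5.46

(CH3)3NH+ is the conjugate acid of the weak base (CH3)3N.
Ka = Kw/Kb = 1.0×10^-14 / 6.0 × 10^-5 = 1.67 × 10^-10
Ka = x²/(0.073 − x) = 1.67 × 10^-10
Since Ka ≪ C₀, x ≈ √(Ka·C₀) = 3.49 × 10^-6 M.
(x/C₀ = 0.0048% < 5%, so the approximation holds.)
pH = −log[H+] = −log(3.49 × 10^-6) = 5.46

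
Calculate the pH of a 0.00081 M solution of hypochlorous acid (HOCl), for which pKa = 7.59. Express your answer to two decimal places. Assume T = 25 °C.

pH = 5.34

HOCl ⇌ OCl- + H+
Ka = 10^(−7.59) = 2.57 × 10^-8
From the ICE table, Ka = [H+]²/(0.00081 − [H+]) = 2.57 × 10^-8.
Since Ka ≪ C₀, [H+] ≈ √(Ka·C₀) = 4.56 × 10^-6 M.
([H+]/C₀ = 0.56% < 5%, so the approximation holds.)
pH = −log(4.56 × 10^-6) = 5.34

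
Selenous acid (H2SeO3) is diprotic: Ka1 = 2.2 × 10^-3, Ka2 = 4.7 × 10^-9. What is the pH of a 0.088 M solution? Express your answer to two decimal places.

Since Ka1 ≫ Ka2, the first ionization dominates [H+].
Ka1 = x²/(0.088 − x) = 2.2 × 10^-3
Solving the quadratic: x = (−Ka1 + √(Ka1² + 4·Ka1·C₀))/2 = 1.29 × 10^-2 M
pH = −log(1.29 × 10^-2) = 1.89

pH = 1.89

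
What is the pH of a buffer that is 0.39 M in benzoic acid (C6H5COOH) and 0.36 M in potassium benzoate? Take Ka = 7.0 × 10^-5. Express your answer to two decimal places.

pKa = −log(7.0 × 10^-5) = 4.155
pH = pKa + log([A⁻]/[HA]) = 4.155 + log(0.36/0.39)
pH = 4.155 + (-0.035) = 4.12

pH = 4.12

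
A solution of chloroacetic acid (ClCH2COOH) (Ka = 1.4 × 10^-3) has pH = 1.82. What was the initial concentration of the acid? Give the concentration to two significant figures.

[H+] = 10^(-1.82) = 1.51 × 10^-2 M = x
Ka = x²/(C₀ − x) ⇒ C₀ = x + x²/Ka
C₀ = 1.51 × 10^-2 + (1.51 × 10^-2)²/(1.4 × 10^-3) = 1.78 × 10^-1 M

C₀ = 1.8 × 10^-1 M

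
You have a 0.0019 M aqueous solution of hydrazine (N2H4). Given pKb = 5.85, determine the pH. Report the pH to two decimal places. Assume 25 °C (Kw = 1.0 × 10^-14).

N2H4 + H2O ⇌ N2H5+ + OH-
Kb = 10^(−5.85) = 1.41 × 10^-6
Let x = [OH-] at equilibrium. Kb = x²/(0.0019 − x).
Since Kb ≪ C₀, x ≈ √(Kb·C₀) = 5.18 × 10^-5 M.
pOH = −log(5.18 × 10^-5) = 4.29; pH = 14.00 − 4.29 = 9.71

pH = 9.71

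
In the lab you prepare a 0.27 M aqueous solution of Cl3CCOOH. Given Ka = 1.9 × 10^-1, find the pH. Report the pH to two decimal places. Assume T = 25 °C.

pH = 0.82

Cl3CCOOH ⇌ Cl3CCOO- + H+
From the ICE table, Ka = [H+]²/(0.27 − [H+]) = 1.9 × 10^-1.
[H+] is not negligible relative to C₀; solve [H+]² + 0.19·[H+] − 0.0513 = 0.
[H+] = [−0.19 + √(0.19² + 0.205)]/2 = 1.51 × 10^-1 M
pH = −log[H+] = −log(1.51 × 10^-1) = 0.82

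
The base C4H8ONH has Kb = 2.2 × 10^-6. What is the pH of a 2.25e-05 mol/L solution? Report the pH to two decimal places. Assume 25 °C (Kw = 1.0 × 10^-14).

C4H8ONH + H2O ⇌ C4H8ONH2+ + OH-
Let x = [OH-] at equilibrium. Kb = x²/(2.25e-05 − x).
x is not negligible relative to C₀; solve x² + 2.2e-06·x − 4.95e-11 = 0.
x = (−Kb + √(Kb² + 4·Kb·C₀))/2 = 6.02 × 10^-6 M
pOH = −log(6.02 × 10^-6) = 5.22; pH = 14.00 − 5.22 = 8.78

pH = 8.78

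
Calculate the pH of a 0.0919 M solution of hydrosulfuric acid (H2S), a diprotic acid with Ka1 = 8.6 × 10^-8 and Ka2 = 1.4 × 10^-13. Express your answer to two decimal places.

pH = 4.05

Since Ka1 ≫ Ka2, the first ionization dominates [H+].
Ka1 = x²/(0.0919 − x) = 8.6 × 10^-8
x ≈ √(8.6 × 10^-8 × 0.0919) = 8.89 × 10^-5 M
pH = −log(8.89 × 10^-5) = 4.05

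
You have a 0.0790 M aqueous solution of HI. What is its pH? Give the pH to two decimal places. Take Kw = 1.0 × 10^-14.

pH = 1.10

HI is a strong acid and dissociates completely, so [H+] = 0.0790 M.
pH = -log(0.079) = 1.10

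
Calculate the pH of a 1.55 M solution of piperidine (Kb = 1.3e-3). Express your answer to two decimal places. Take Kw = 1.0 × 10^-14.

C5H10NH + H2O ⇌ C5H10NH2+ + OH-
Kb = x²/(1.55 − x) = 1.3 × 10^-3
Assume x ≪ 1.55: x ≈ √(1.3 × 10^-3 × 1.55) = 4.49 × 10^-2 M
Check: 2.9% ionized — well under 5%, approximation valid.
pOH = 1.35, so pH = 14.00 − pOH = 12.65

pH = 12.65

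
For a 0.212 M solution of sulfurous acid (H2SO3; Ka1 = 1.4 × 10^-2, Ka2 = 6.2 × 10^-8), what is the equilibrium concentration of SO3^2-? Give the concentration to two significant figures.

First ionization gives [H+] ≈ [HSO3-] = 4.79 × 10^-2 M.
Second step: Ka2 = [H+][SO3^2-]/[HSO3-] ≈ [SO3^2-] (since [H+] ≈ [HSO3-]).
So [SO3^2-] ≈ Ka2.

6.2 × 10^-8 M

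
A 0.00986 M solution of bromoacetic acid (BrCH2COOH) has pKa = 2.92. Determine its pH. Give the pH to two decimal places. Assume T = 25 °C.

pH = 2.54

BrCH2COOH ⇌ BrCH2COO- + H+
Ka = 10^(−2.92) = 1.20 × 10^-3
From the ICE table, Ka = x²/(0.00986 − x) = 1.20 × 10^-3.
x is not negligible relative to C₀; solve x² + 0.0012·x − 1.18e-05 = 0.
x = (−Ka + √(Ka² + 4·Ka·C₀))/2 = 2.89 × 10^-3 M
pH = −log(2.89 × 10^-3) = 2.54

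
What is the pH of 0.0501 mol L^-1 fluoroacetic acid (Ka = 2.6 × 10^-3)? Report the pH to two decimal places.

pH = 1.99

FCH2COOH ⇌ FCH2COO- + H+
Ka = x²/(0.0501 − x) = 2.6 × 10^-3
The 5% rule fails; solving x² + Ka·x − Ka·C₀ = 0 exactly:
x = [−0.0026 + √(0.0026² + 0.000521)]/2 = 1.02 × 10^-2 M
pH = −log(1.02 × 10^-2) = 1.99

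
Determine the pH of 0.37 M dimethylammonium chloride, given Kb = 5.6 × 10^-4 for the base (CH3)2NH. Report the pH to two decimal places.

pH = 5.59

(CH3)2NH2+ is the conjugate acid of the weak base (CH3)2NH.
Ka = Kw/Kb = 1.0×10^-14 / 5.6 × 10^-4 = 1.79 × 10^-11
Ka = [H+]²/(0.37 − [H+]) = 1.79 × 10^-11
Neglecting [H+] in the denominator: [H+] = √(1.79 × 10^-11 × 0.37) = 2.57 × 10^-6 M
pH = −log(2.57 × 10^-6) = 5.59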